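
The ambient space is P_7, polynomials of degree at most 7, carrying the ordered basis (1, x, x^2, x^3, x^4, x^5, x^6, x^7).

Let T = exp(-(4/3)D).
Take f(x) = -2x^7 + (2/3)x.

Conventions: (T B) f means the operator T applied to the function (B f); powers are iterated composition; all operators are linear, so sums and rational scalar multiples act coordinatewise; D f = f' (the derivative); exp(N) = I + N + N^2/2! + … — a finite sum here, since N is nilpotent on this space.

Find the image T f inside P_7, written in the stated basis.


the image equals g(x) = -2x^7 + (56/3)x^6 - (224/3)x^5 + (4480/27)x^4 - (17920/81)x^3 + (14336/81)x^2 - (56858/729)x + 30824/2187

order-1 term: (56/3)x^6 - 8/9
order-2 term: -(224/3)x^5
order-3 term: (4480/27)x^4
order-4 term: -(17920/81)x^3
order-5 term: (14336/81)x^2
order-6 term: -(57344/729)x
order-7 term: 32768/2187
the series for exp(-(4/3)D) f terminates at order 7
exp(-(4/3)D) f = -2x^7 + (56/3)x^6 - (224/3)x^5 + (4480/27)x^4 - (17920/81)x^3 + (14336/81)x^2 - (56858/729)x + 30824/2187


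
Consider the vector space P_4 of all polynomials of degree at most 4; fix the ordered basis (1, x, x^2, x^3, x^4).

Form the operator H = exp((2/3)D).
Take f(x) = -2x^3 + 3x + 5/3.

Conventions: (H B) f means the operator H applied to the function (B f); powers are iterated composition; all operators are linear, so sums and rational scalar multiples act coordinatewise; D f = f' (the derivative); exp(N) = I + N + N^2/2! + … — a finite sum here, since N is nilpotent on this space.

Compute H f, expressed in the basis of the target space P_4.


the image equals g(x) = -2x^3 - 4x^2 + (1/3)x + 83/27

order-1 term: -4x^2 + 2
order-2 term: -(8/3)x
order-3 term: -16/27
the series for exp((2/3)D) f terminates at order 3
exp((2/3)D) f = -2x^3 - 4x^2 + (1/3)x + 83/27


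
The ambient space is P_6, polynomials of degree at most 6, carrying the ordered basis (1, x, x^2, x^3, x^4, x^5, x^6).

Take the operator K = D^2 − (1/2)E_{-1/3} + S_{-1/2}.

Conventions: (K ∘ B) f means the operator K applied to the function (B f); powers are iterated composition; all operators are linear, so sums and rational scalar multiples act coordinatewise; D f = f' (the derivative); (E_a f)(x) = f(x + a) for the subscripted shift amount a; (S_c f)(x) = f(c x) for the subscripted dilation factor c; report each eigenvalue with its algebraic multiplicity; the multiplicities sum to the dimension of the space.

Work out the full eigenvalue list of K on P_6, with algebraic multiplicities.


image of 1: 1/2
image of x: -x + 1/6
image of x^2: -(1/4)x^2 + (1/3)x + 35/18
image of x^3: -(5/8)x^3 + (1/2)x^2 + (35/6)x + 1/54
image of x^4: -(7/16)x^4 + (2/3)x^3 + (35/3)x^2 + (2/27)x - 1/162
image of x^5: -(17/32)x^5 + (5/6)x^4 + (175/9)x^3 + (5/27)x^2 - (5/162)x + 1/486
image of x^6: -(31/64)x^6 + x^5 + (175/6)x^4 + (10/27)x^3 - (5/54)x^2 + (1/81)x - 1/1458
the matrix is upper triangular; its diagonal is (1/2, -1, -1/4, -5/8, -7/16, -17/32, -31/64)
for a triangular matrix the eigenvalues are the diagonal entries, with algebraic multiplicity their repetition count

λ = -1 (multiplicity 1), λ = -5/8 (multiplicity 1), λ = -17/32 (multiplicity 1), λ = -31/64 (multiplicity 1), λ = -7/16 (multiplicity 1), λ = -1/4 (multiplicity 1), λ = 1/2 (multiplicity 1)


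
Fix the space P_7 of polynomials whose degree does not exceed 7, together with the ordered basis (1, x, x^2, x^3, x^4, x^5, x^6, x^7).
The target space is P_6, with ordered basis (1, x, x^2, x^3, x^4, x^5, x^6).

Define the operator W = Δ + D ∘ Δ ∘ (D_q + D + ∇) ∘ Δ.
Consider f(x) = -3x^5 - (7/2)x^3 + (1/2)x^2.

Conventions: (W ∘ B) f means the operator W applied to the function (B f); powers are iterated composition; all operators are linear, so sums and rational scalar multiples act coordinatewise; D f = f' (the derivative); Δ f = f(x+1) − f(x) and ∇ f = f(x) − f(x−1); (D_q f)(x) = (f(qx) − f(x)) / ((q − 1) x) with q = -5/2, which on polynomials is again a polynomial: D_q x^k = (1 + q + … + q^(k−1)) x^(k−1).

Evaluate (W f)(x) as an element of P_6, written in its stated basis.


the result is g(x) = -15x^4 - 30x^3 - (81/2)x^2 + (937/4)x - 2733/8

Δ f = -15x^4 - 30x^3 - (81/2)x^2 - (49/2)x - 6
Δ f = -15x^4 - 30x^3 - (81/2)x^2 - (49/2)x - 6
D_q Δ f = (1305/8)x^3 - (285/2)x^2 + (243/4)x - 49/2
D Δ f = -60x^3 - 90x^2 - 81x - 49/2
∇ Δ f = -60x^3 - 51x + 1
(D_q + D + ∇) Δ f = (345/8)x^3 - (465/2)x^2 - (285/4)x - 48
Δ (D_q + D + ∇) Δ f = (1035/8)x^2 - (2685/8)x - 2085/8
D Δ (D_q + D + ∇) Δ f = (1035/4)x - 2685/8
(Δ + D ∘ Δ ∘ (D_q + D + ∇) ∘ Δ) f = -15x^4 - 30x^3 - (81/2)x^2 + (937/4)x - 2733/8


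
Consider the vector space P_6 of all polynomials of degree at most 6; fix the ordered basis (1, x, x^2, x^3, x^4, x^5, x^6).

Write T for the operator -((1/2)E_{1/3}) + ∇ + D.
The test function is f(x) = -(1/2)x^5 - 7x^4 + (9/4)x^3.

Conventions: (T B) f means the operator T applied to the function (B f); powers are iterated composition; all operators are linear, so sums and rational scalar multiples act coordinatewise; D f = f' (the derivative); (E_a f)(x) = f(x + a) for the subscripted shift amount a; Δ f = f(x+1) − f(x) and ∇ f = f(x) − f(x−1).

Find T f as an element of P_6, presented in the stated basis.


E_{1/3} f = -(1/2)x^5 - (47/6)x^4 - (275/36)x^3 - (281/108)x^2 - (103/324)x - 5/972
((1/2)E_{1/3}) f = -(1/4)x^5 - (47/12)x^4 - (275/72)x^3 - (281/216)x^2 - (103/648)x - 5/1944
(-((1/2)E_{1/3})) f = (1/4)x^5 + (47/12)x^4 + (275/72)x^3 + (281/216)x^2 + (103/648)x + 5/1944
∇ f = -(5/2)x^4 - 23x^3 + (175/4)x^2 - (129/4)x + 35/4
D f = -(5/2)x^4 - 28x^3 + (27/4)x^2
(-((1/2)E_{1/3}) + ∇ + D) f = (1/4)x^5 - (13/12)x^4 - (3397/72)x^3 + (11189/216)x^2 - (20795/648)x + 17015/1944

the result is g(x) = (1/4)x^5 - (13/12)x^4 - (3397/72)x^3 + (11189/216)x^2 - (20795/648)x + 17015/1944


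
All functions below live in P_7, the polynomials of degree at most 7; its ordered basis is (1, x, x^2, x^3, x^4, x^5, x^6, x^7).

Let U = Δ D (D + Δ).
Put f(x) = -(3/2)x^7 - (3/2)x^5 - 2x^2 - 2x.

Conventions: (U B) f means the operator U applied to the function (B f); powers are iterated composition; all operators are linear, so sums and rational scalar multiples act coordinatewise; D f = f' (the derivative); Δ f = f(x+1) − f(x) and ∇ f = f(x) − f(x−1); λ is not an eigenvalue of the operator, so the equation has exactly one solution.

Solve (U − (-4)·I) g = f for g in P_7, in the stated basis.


the result is g(x) = -(3/8)x^7 - (3/8)x^5 + (315/8)x^4 + (945/8)x^3 + (3007/16)x^2 - (5093/16)x - 10491/16

write g with unknown coordinates in the stated basis and equate coefficients in (U − (-4)·I) g = f
solving from the highest basis element down gives g = -(3/8)x^7 - (3/8)x^5 + (315/8)x^4 + (945/8)x^3 + (3007/16)x^2 - (5093/16)x - 10491/16
check: U g = -(315/2)x^4 - (945/2)x^3 - (3015/4)x^2 + (5085/4)x + 10491/4
so U g − (-4)·g = -(3/2)x^7 - (3/2)x^5 - 2x^2 - 2x = f ✓


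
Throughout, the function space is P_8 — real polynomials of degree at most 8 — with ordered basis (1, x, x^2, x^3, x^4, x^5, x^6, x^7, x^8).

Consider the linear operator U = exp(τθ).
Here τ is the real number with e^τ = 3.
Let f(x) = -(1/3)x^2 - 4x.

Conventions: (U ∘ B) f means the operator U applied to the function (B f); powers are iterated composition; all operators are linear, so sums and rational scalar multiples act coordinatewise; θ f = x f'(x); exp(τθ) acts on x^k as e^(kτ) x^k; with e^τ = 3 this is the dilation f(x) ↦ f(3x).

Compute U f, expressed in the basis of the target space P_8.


the result is g(x) = -3x^2 - 12x

exp(τθ) x^k = e^(kτ) x^k; with e^τ = 3 this sends x^k to 3^k x^k
x ↦ 3 x
x^2 ↦ 9 x^2
applying this coordinatewise to f: exp(τθ) f = -3x^2 - 12x


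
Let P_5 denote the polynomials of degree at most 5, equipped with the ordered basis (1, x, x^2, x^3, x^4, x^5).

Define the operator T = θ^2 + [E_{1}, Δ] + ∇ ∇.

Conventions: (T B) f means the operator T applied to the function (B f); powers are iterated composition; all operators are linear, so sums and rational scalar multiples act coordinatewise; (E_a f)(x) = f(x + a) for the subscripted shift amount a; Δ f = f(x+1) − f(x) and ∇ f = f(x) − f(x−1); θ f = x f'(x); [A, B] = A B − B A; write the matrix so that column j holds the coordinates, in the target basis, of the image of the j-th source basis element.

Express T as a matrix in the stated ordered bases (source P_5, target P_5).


image of 1: 0
image of x: x
image of x^2: 4x^2 + 2
image of x^3: 9x^3 + 6x - 6
image of x^4: 16x^4 + 12x^2 - 24x + 14
image of x^5: 25x^5 + 20x^3 - 60x^2 + 70x - 30
each image's coordinates form column j of the matrix

the matrix is [[0, 0, 2, -6, 14, -30]; [0, 1, 0, 6, -24, 70]; [0, 0, 4, 0, 12, -60]; [0, 0, 0, 9, 0, 20]; [0, 0, 0, 0, 16, 0]; [0, 0, 0, 0, 0, 25]] (rows listed top to bottom)


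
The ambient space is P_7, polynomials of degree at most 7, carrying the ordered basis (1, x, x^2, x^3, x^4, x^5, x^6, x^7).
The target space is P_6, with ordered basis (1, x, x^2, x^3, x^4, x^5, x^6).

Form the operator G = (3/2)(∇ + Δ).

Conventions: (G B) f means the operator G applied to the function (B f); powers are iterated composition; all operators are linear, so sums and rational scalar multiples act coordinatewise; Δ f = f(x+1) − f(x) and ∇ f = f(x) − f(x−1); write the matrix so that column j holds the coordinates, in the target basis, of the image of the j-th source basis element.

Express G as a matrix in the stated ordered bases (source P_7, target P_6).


the matrix is [[0, 3, 0, 3, 0, 3, 0, 3]; [0, 0, 6, 0, 12, 0, 18, 0]; [0, 0, 0, 9, 0, 30, 0, 63]; [0, 0, 0, 0, 12, 0, 60, 0]; [0, 0, 0, 0, 0, 15, 0, 105]; [0, 0, 0, 0, 0, 0, 18, 0]; [0, 0, 0, 0, 0, 0, 0, 21]] (rows listed top to bottom)

image of 1: 0
image of x: 3
image of x^2: 6x
image of x^3: 9x^2 + 3
image of x^4: 12x^3 + 12x
image of x^5: 15x^4 + 30x^2 + 3
image of x^6: 18x^5 + 60x^3 + 18x
image of x^7: 21x^6 + 105x^4 + 63x^2 + 3
each image's coordinates form column j of the matrix


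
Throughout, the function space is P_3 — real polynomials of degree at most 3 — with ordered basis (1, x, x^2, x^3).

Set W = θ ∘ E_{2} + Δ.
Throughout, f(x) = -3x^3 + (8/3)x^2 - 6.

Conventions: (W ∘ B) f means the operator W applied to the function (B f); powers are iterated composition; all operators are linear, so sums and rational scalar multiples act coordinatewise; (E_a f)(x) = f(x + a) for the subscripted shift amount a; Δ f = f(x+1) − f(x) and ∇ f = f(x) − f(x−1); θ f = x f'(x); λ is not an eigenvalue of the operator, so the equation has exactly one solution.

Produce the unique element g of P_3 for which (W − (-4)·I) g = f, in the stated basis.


write g with unknown coordinates in the stated basis and equate coefficients in (W − (-4)·I) g = f
solving from the highest basis element down gives g = -(3/7)x^3 + (191/126)x^2 - (8/15)x - 4129/2520
check: W g = -(9/7)x^3 - (214/63)x^2 + (32/15)x + 349/630
so W g − (-4)·g = -3x^3 + (8/3)x^2 - 6 = f ✓

the result is g(x) = -(3/7)x^3 + (191/126)x^2 - (8/15)x - 4129/2520


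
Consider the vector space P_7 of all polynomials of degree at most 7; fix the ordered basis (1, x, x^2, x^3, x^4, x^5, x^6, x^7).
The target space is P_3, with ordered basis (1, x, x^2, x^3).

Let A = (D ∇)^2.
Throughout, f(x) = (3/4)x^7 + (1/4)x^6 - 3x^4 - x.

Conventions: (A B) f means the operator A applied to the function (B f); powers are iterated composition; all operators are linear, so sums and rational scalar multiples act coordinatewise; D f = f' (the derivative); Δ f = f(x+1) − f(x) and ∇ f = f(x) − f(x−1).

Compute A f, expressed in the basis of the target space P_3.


∇ f = (21/4)x^6 - (57/4)x^5 + (45/2)x^4 - (133/4)x^3 + 30x^2 - (63/4)x + 5/2
D ∇ f = (63/2)x^5 - (285/4)x^4 + 90x^3 - (399/4)x^2 + 60x - 63/4
∇ (D ∇) f = (315/2)x^4 - 600x^3 + (2025/2)x^2 - 912x + 705/2
D ∇ (D ∇) f = 630x^3 - 1800x^2 + 2025x - 912

the image equals g(x) = 630x^3 - 1800x^2 + 2025x - 912


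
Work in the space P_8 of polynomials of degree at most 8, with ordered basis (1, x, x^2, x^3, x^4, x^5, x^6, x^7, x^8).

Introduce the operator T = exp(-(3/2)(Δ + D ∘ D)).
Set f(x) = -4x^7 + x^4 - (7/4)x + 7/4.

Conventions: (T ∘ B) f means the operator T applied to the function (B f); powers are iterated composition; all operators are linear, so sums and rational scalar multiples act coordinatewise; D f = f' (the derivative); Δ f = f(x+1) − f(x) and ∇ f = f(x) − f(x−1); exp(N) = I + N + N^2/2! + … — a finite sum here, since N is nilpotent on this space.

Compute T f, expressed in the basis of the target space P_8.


order-1 term: 42x^6 + 378x^5 + 210x^4 + 204x^3 + 99x^2 + 36x + 57/8
order-2 term: -189x^5 - 2835x^4 - 9765x^3 - (13203/2)x^2 - 3762x - 3501/4
order-3 term: (945/2)x^4 + 8505x^3 + (82215/2)x^2 + (113373/2)x + 72711/4
order-4 term: -(2835/4)x^3 - (25515/2)x^2 - (240975/4)x - 1133919/16
order-5 term: (5103/8)x^2 + (76545/8)x + 59535/2
order-6 term: -(5103/16)x - 45927/16
order-7 term: 2187/32
the series for exp(-(3/2)(Δ + D ∘ D)) f terminates at order 7
exp(-(3/2)(Δ + D ∘ D)) f = -4x^7 + 42x^6 + 189x^5 - (4303/2)x^4 - (7059/4)x^3 + (179883/8)x^2 + (31427/16)x - 850981/32

g(x) = -4x^7 + 42x^6 + 189x^5 - (4303/2)x^4 - (7059/4)x^3 + (179883/8)x^2 + (31427/16)x - 850981/32


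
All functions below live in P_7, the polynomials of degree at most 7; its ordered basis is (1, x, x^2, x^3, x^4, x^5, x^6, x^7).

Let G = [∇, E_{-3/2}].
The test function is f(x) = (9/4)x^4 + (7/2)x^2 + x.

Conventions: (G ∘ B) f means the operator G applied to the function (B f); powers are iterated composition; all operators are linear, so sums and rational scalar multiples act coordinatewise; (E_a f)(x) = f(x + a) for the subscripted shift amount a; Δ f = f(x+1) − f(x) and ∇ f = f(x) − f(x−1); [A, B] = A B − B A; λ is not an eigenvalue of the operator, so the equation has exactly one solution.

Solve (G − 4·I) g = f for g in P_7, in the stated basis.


write g with unknown coordinates in the stated basis and equate coefficients in (G − 4·I) g = f
solving from the highest basis element down gives g = -(9/16)x^4 - (7/8)x^2 - (1/4)x
check: G g = 0
so G g − 4·g = (9/4)x^4 + (7/2)x^2 + x = f ✓

the result is g(x) = -(9/16)x^4 - (7/8)x^2 - (1/4)x


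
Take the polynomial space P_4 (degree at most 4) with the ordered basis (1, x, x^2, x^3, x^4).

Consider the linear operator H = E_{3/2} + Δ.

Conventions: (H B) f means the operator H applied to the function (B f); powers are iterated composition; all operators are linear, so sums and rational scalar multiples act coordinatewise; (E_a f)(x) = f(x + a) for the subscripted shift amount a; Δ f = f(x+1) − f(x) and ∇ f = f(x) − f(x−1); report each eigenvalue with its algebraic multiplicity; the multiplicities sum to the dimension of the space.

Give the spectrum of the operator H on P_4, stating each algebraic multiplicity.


λ = 1 (multiplicity 5)

image of 1: 1
image of x: x + 5/2
image of x^2: x^2 + 5x + 13/4
image of x^3: x^3 + (15/2)x^2 + (39/4)x + 35/8
image of x^4: x^4 + 10x^3 + (39/2)x^2 + (35/2)x + 97/16
the matrix is upper triangular; its diagonal is (1, 1, 1, 1, 1)
for a triangular matrix the eigenvalues are the diagonal entries, with algebraic multiplicity their repetition count


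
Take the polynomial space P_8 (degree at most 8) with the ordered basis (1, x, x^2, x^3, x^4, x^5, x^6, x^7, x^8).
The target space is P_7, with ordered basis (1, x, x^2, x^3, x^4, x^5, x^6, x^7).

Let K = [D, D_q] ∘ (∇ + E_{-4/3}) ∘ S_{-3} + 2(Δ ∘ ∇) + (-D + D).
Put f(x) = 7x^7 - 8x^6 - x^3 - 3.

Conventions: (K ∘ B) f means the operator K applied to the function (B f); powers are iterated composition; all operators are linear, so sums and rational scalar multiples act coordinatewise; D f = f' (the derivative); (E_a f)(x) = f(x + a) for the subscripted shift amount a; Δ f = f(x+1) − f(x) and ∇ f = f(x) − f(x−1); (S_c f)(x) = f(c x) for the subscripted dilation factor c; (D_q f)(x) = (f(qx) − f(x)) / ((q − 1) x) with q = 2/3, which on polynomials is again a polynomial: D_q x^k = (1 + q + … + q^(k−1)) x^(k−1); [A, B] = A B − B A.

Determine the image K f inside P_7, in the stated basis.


g(x) = 34419x^5 - 58659x^4 + 386513x^3 - 814755x^2 + 776218x - 281444

S_{-3} f = -15309x^7 - 5832x^6 + 27x^3 - 3
∇ S_{-3} f = -107163x^6 + 286497x^5 - 448335x^4 + 419175x^3 - 233928x^2 + 72090x - 9450
E_{-4/3} S_{-3} f = -15309x^7 + 137052x^6 - 524880x^5 + 1114560x^4 - 1416933x^3 + 1078164x^2 - 454512x + 81853
(∇ + E_{-4/3}) S_{-3} f = -15309x^7 + 29889x^6 - 238383x^5 + 666225x^4 - 997758x^3 + 844236x^2 - 382422x + 72403
D_q (∇ + E_{-4/3}) S_{-3} f = -43239x^6 + 81795x^5 - 620973x^4 + 1603875x^3 - 2106378x^2 + 1407060x - 382422
D D_q (∇ + E_{-4/3}) S_{-3} f = -259434x^5 + 408975x^4 - 2483892x^3 + 4811625x^2 - 4212756x + 1407060
D (∇ + E_{-4/3}) S_{-3} f = -107163x^6 + 179334x^5 - 1191915x^4 + 2664900x^3 - 2993274x^2 + 1688472x - 382422
D_q D (∇ + E_{-4/3}) S_{-3} f = -293265x^5 + 467154x^4 - 2869425x^3 + 5625900x^2 - 4988790x + 1688472
[D, D_q] (∇ + E_{-4/3}) S_{-3} f = 33831x^5 - 58179x^4 + 385533x^3 - 814275x^2 + 776034x - 281412
∇ f = 49x^6 - 195x^5 + 365x^4 - 405x^3 + 264x^2 - 94x + 14
Δ ∇ f = 294x^5 - 240x^4 + 490x^3 - 240x^2 + 92x - 16
(2(Δ ∘ ∇)) f = 588x^5 - 480x^4 + 980x^3 - 480x^2 + 184x - 32
D f = 49x^6 - 48x^5 - 3x^2
(-D) f = -49x^6 + 48x^5 + 3x^2
D f = 49x^6 - 48x^5 - 3x^2
(-D + D) f = 0
([D, D_q] ∘ (∇ + E_{-4/3}) ∘ S_{-3} + 2(Δ ∘ ∇) + (-D + D)) f = 34419x^5 - 58659x^4 + 386513x^3 - 814755x^2 + 776218x - 281444


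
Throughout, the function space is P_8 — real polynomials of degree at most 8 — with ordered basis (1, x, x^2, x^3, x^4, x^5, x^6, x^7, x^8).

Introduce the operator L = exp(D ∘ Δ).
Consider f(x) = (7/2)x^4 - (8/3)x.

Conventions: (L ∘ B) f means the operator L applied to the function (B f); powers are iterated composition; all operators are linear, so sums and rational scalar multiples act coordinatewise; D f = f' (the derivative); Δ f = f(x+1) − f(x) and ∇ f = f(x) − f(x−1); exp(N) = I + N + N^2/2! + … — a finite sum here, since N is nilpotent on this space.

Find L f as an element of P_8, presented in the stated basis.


the image equals g(x) = (7/2)x^4 + 42x^2 + (118/3)x + 56

order-1 term: 42x^2 + 42x + 14
order-2 term: 42
the series for exp(D ∘ Δ) f terminates at order 2
exp(D ∘ Δ) f = (7/2)x^4 + 42x^2 + (118/3)x + 56


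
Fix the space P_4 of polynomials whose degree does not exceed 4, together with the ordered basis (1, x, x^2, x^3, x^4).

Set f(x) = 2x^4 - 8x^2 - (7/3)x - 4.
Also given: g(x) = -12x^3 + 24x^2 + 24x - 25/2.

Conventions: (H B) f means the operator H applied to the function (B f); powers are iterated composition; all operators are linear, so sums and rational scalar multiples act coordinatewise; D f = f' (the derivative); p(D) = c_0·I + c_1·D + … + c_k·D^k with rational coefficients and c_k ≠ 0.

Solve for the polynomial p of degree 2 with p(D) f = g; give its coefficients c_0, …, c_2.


p(D) = -(3/2)·D + D^2, i.e. c_0 = 0, c_1 = -3/2, c_2 = 1

D^0 f = 2x^4 - 8x^2 - (7/3)x - 4
D^1 f = 8x^3 - 16x - 7/3
D^2 f = 24x^2 - 16
matching coefficients of g against c_0 f + c_1 Df + … from the top degree down determines the c_i
solution: c_0 = 0, c_1 = -3/2, c_2 = 1


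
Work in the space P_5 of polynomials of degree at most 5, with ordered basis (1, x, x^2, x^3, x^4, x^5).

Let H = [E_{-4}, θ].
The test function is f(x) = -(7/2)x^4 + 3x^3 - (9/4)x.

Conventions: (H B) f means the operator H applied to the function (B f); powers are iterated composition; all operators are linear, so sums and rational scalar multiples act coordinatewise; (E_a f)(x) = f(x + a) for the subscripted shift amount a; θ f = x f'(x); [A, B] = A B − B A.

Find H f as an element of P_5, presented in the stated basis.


θ f = -14x^4 + 9x^3 - (9/4)x
E_{-4} θ f = -14x^4 + 233x^3 - 1452x^2 + (16055/4)x - 4151
E_{-4} f = -(7/2)x^4 + 59x^3 - 372x^2 + (4151/4)x - 1079
θ E_{-4} f = -14x^4 + 177x^3 - 744x^2 + (4151/4)x
[E_{-4}, θ] f = 56x^3 - 708x^2 + 2976x - 4151

the image equals g(x) = 56x^3 - 708x^2 + 2976x - 4151


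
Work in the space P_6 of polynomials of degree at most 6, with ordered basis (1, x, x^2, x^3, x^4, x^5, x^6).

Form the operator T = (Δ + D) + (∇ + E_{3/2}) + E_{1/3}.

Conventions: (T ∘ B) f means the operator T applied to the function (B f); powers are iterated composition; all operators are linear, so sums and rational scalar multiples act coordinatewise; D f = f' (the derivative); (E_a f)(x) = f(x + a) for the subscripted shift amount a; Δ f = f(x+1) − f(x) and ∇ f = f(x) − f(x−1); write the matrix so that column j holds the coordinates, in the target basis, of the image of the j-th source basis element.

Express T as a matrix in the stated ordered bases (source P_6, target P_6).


image of 1: 2
image of x: 2x + 29/6
image of x^2: 2x^2 + (29/3)x + 85/36
image of x^3: 2x^3 + (29/2)x^2 + (85/12)x + 1169/216
image of x^4: 2x^4 + (58/3)x^3 + (85/6)x^2 + (1169/54)x + 6577/1296
image of x^5: 2x^5 + (145/6)x^4 + (425/18)x^3 + (5845/108)x^2 + (32885/1296)x + 74633/7776
image of x^6: 2x^6 + 29x^5 + (425/12)x^4 + (5845/54)x^3 + (32885/432)x^2 + (74633/1296)x + 531505/46656
each image's coordinates form column j of the matrix

the matrix is [[2, 29/6, 85/36, 1169/216, 6577/1296, 74633/7776, 531505/46656]; [0, 2, 29/3, 85/12, 1169/54, 32885/1296, 74633/1296]; [0, 0, 2, 29/2, 85/6, 5845/108, 32885/432]; [0, 0, 0, 2, 58/3, 425/18, 5845/54]; [0, 0, 0, 0, 2, 145/6, 425/12]; [0, 0, 0, 0, 0, 2, 29]; [0, 0, 0, 0, 0, 0, 2]] (rows listed top to bottom)


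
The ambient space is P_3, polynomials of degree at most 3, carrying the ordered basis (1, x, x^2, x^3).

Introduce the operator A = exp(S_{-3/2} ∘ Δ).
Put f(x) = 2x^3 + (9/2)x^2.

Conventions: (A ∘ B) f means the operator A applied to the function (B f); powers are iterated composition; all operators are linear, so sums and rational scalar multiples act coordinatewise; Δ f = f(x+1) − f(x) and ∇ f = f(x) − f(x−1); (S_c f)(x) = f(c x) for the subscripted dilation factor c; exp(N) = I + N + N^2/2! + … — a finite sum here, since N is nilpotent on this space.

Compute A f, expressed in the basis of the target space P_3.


the result is g(x) = 2x^3 + 18x^2 - (171/4)x - 19/4

order-1 term: (27/2)x^2 - (45/2)x + 13/2
order-2 term: -(81/4)x - 9/2
order-3 term: -27/4
the series for exp(S_{-3/2} ∘ Δ) f terminates at order 3
exp(S_{-3/2} ∘ Δ) f = 2x^3 + 18x^2 - (171/4)x - 19/4


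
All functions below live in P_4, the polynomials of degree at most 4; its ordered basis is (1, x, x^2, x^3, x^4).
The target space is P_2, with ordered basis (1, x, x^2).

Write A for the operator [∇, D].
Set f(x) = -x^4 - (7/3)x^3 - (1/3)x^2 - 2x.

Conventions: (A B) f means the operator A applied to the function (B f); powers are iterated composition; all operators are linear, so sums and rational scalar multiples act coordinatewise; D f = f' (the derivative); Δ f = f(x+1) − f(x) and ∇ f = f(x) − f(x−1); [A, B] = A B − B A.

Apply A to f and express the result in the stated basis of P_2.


the image equals g(x) = 0

D f = -4x^3 - 7x^2 - (2/3)x - 2
∇ D f = -12x^2 - 2x + 7/3
∇ f = -4x^3 - x^2 + (7/3)x - 3
D ∇ f = -12x^2 - 2x + 7/3
[∇, D] f = 0


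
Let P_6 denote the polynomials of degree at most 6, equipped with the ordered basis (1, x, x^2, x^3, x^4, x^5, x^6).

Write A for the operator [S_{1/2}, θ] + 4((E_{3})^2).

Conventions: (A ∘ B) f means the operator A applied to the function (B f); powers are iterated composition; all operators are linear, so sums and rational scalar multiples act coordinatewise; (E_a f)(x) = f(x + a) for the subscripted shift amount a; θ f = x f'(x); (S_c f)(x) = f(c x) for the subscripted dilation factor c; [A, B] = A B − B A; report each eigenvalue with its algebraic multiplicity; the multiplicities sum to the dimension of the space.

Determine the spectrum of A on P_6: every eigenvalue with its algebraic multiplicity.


image of 1: 4
image of x: 4x + 24
image of x^2: 4x^2 + 48x + 144
image of x^3: 4x^3 + 72x^2 + 432x + 864
image of x^4: 4x^4 + 96x^3 + 864x^2 + 3456x + 5184
image of x^5: 4x^5 + 120x^4 + 1440x^3 + 8640x^2 + 25920x + 31104
image of x^6: 4x^6 + 144x^5 + 2160x^4 + 17280x^3 + 77760x^2 + 186624x + 186624
the matrix is upper triangular; its diagonal is (4, 4, 4, 4, 4, 4, 4)
for a triangular matrix the eigenvalues are the diagonal entries, with algebraic multiplicity their repetition count

λ = 4 (multiplicity 7)


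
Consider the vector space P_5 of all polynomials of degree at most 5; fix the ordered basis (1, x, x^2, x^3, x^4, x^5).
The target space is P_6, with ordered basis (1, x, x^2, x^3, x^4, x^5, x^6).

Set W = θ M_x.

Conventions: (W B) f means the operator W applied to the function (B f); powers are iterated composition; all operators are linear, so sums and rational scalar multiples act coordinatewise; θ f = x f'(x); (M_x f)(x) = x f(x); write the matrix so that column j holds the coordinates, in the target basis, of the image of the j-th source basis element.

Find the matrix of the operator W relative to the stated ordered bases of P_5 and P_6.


image of 1: x
image of x: 2x^2
image of x^2: 3x^3
image of x^3: 4x^4
image of x^4: 5x^5
image of x^5: 6x^6
each image's coordinates form column j of the matrix

the matrix is [[0, 0, 0, 0, 0, 0]; [1, 0, 0, 0, 0, 0]; [0, 2, 0, 0, 0, 0]; [0, 0, 3, 0, 0, 0]; [0, 0, 0, 4, 0, 0]; [0, 0, 0, 0, 5, 0]; [0, 0, 0, 0, 0, 6]] (rows listed top to bottom)


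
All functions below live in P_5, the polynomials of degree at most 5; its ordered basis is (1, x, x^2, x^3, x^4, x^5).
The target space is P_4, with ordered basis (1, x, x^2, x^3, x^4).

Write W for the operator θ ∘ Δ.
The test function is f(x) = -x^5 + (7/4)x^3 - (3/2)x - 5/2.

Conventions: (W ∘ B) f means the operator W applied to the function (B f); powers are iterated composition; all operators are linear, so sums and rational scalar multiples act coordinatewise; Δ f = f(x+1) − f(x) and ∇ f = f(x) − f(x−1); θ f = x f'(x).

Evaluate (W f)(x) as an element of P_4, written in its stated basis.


the image equals g(x) = -20x^4 - 30x^3 - (19/2)x^2 + (1/4)x

Δ f = -5x^4 - 10x^3 - (19/4)x^2 + (1/4)x - 3/4
θ Δ f = -20x^4 - 30x^3 - (19/2)x^2 + (1/4)x


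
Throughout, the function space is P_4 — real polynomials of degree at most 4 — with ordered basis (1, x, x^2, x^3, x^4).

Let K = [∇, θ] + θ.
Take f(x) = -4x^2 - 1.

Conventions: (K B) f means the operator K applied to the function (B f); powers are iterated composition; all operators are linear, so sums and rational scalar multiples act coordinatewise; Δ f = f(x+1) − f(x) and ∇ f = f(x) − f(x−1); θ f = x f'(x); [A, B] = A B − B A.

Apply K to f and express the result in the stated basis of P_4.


g(x) = -8x^2 - 8x + 8

θ f = -8x^2
∇ θ f = -16x + 8
∇ f = -8x + 4
θ ∇ f = -8x
[∇, θ] f = -8x + 8
θ f = -8x^2
([∇, θ] + θ) f = -8x^2 - 8x + 8


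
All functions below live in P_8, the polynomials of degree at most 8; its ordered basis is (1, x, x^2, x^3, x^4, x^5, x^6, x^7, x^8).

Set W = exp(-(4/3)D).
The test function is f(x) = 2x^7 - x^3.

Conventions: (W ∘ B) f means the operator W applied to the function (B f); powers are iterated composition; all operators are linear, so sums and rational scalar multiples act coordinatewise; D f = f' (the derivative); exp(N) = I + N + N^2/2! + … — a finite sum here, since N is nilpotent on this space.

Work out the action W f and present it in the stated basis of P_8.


the result is g(x) = 2x^7 - (56/3)x^6 + (224/3)x^5 - (4480/27)x^4 + (17839/81)x^3 - (14012/81)x^2 + (53456/729)x - 27584/2187

order-1 term: -(56/3)x^6 + 4x^2
order-2 term: (224/3)x^5 - (16/3)x
order-3 term: -(4480/27)x^4 + 64/27
order-4 term: (17920/81)x^3
order-5 term: -(14336/81)x^2
order-6 term: (57344/729)x
order-7 term: -32768/2187
the series for exp(-(4/3)D) f terminates at order 7
exp(-(4/3)D) f = 2x^7 - (56/3)x^6 + (224/3)x^5 - (4480/27)x^4 + (17839/81)x^3 - (14012/81)x^2 + (53456/729)x - 27584/2187


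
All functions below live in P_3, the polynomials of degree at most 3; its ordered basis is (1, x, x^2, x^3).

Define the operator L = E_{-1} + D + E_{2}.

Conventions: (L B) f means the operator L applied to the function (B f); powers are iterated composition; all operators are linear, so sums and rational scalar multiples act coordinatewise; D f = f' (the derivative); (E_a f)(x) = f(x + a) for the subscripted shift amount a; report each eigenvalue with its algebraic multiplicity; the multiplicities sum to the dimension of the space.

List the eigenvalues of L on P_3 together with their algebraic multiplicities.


image of 1: 2
image of x: 2x + 2
image of x^2: 2x^2 + 4x + 5
image of x^3: 2x^3 + 6x^2 + 15x + 7
the matrix is upper triangular; its diagonal is (2, 2, 2, 2)
for a triangular matrix the eigenvalues are the diagonal entries, with algebraic multiplicity their repetition count

λ = 2 (multiplicity 4)


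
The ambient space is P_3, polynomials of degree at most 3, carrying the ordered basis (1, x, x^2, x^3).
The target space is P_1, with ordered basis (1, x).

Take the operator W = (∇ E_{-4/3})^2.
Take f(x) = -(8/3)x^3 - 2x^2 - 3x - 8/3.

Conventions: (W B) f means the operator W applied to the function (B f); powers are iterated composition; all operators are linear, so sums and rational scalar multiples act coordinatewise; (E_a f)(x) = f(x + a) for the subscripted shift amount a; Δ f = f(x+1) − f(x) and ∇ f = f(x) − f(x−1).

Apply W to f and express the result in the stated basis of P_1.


E_{-4/3} f = -(8/3)x^3 + (26/3)x^2 - (107/9)x + 332/81
∇ E_{-4/3} f = -8x^2 + (76/3)x - 209/9
E_{-4/3} (∇ E_{-4/3}) f = -8x^2 + (140/3)x - 641/9
∇ E_{-4/3} (∇ E_{-4/3}) f = -16x + 164/3

the result is g(x) = -16x + 164/3


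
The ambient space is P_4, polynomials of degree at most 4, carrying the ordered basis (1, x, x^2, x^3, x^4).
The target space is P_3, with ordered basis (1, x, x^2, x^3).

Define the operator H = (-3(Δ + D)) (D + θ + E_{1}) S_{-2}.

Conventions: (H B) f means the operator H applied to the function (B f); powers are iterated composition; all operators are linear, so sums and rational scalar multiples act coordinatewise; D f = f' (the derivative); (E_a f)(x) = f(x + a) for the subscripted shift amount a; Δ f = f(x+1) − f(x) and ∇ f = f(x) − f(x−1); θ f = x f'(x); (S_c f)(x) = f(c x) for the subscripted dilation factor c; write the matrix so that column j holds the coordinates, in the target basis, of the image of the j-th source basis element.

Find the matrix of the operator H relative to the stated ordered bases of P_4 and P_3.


the matrix is [[0, 24, -132, 384, -1296]; [0, 0, -144, 864, -3264]; [0, 0, 0, 576, -3744]; [0, 0, 0, 0, -1920]] (rows listed top to bottom)

image of 1: 0
image of x: 24
image of x^2: -144x - 132
image of x^3: 576x^2 + 864x + 384
image of x^4: -1920x^3 - 3744x^2 - 3264x - 1296
each image's coordinates form column j of the matrix


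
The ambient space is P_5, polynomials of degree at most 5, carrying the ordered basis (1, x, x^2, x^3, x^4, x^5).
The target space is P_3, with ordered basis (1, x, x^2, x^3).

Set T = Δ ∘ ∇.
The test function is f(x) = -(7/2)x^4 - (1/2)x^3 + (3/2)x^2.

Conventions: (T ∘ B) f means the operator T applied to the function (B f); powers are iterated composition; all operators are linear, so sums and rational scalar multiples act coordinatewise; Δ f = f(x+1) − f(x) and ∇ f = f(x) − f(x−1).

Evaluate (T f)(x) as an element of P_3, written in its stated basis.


∇ f = -14x^3 + (39/2)x^2 - (19/2)x + 3/2
Δ ∇ f = -42x^2 - 3x - 4

the image equals g(x) = -42x^2 - 3x - 4


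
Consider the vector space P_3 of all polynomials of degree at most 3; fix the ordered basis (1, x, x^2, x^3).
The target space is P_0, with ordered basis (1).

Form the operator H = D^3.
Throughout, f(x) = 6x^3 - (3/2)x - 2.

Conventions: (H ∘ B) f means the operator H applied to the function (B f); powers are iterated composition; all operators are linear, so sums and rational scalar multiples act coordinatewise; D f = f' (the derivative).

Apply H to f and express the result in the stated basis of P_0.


D f = 18x^2 - 3/2
D D f = 36x
D D D f = 36

the image equals g(x) = 36


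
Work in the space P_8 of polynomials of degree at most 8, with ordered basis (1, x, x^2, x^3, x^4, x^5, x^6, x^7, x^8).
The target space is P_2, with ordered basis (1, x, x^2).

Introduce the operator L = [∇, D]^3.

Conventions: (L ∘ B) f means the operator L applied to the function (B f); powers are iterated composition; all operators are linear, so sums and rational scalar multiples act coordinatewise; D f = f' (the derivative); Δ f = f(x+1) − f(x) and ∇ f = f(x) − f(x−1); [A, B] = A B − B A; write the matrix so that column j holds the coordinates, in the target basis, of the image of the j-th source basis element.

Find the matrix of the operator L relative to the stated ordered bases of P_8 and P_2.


the matrix is [[0, 0, 0, 0, 0, 0, 0, 0, 0]; [0, 0, 0, 0, 0, 0, 0, 0, 0]; [0, 0, 0, 0, 0, 0, 0, 0, 0]] (rows listed top to bottom)

image of 1: 0
image of x: 0
image of x^2: 0
image of x^3: 0
image of x^4: 0
image of x^5: 0
image of x^6: 0
image of x^7: 0
image of x^8: 0
each image's coordinates form column j of the matrix


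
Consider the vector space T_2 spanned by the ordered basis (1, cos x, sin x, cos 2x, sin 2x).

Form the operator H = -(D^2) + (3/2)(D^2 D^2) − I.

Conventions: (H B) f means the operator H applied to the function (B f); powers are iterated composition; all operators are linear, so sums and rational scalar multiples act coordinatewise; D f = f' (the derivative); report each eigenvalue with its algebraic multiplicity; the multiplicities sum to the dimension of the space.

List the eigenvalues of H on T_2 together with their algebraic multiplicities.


image of 1: -1
image of cos x: (3/2)cos x
image of sin x: (3/2)sin x
image of cos 2x: 27cos 2x
image of sin 2x: 27sin 2x
the matrix is diagonal; its diagonal is (-1, 3/2, 3/2, 27, 27)
for a triangular matrix the eigenvalues are the diagonal entries, with algebraic multiplicity their repetition count

λ = -1 (multiplicity 1), λ = 3/2 (multiplicity 2), λ = 27 (multiplicity 2)


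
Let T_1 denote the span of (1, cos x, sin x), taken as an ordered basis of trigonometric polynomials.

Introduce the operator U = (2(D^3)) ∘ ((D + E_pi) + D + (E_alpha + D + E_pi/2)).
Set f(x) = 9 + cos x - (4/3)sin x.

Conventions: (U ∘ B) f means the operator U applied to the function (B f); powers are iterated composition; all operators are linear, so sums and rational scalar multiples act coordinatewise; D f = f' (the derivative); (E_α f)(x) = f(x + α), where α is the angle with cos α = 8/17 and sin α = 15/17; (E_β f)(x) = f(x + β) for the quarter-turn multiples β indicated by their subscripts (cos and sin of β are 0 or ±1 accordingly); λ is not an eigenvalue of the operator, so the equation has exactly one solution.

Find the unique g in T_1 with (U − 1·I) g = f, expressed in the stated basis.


the image equals g(x) = -9 + (173/1325)cos x - (542/3975)sin x

write g with unknown coordinates in the stated basis and equate coefficients in (U − 1·I) g = f
solving from the highest basis element down gives g = -9 + (173/1325)cos x - (542/3975)sin x
check: U g = (1498/1325)cos x - (5842/3975)sin x
so U g − 1·g = 9 + cos x - (4/3)sin x = f ✓


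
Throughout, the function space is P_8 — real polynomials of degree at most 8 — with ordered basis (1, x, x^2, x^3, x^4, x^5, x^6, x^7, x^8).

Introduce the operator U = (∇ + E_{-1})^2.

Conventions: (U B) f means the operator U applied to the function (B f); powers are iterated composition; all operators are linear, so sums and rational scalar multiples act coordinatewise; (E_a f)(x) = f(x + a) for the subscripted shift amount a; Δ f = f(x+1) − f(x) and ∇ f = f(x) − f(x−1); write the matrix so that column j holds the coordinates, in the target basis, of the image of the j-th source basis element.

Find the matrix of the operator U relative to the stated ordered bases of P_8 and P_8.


image of 1: 1
image of x: x
image of x^2: x^2
image of x^3: x^3
image of x^4: x^4
image of x^5: x^5
image of x^6: x^6
image of x^7: x^7
image of x^8: x^8
each image's coordinates form column j of the matrix

the matrix is [[1, 0, 0, 0, 0, 0, 0, 0, 0]; [0, 1, 0, 0, 0, 0, 0, 0, 0]; [0, 0, 1, 0, 0, 0, 0, 0, 0]; [0, 0, 0, 1, 0, 0, 0, 0, 0]; [0, 0, 0, 0, 1, 0, 0, 0, 0]; [0, 0, 0, 0, 0, 1, 0, 0, 0]; [0, 0, 0, 0, 0, 0, 1, 0, 0]; [0, 0, 0, 0, 0, 0, 0, 1, 0]; [0, 0, 0, 0, 0, 0, 0, 0, 1]] (rows listed top to bottom)


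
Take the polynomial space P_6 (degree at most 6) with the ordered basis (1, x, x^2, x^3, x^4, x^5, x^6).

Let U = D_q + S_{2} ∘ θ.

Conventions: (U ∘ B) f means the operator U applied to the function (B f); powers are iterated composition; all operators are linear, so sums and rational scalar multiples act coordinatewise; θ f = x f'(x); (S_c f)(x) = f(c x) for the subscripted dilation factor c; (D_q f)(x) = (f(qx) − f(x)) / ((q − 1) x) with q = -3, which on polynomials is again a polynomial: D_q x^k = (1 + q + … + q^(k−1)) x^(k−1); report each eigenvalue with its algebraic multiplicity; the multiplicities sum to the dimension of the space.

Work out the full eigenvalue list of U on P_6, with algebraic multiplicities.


image of 1: 0
image of x: 2x + 1
image of x^2: 8x^2 - 2x
image of x^3: 24x^3 + 7x^2
image of x^4: 64x^4 - 20x^3
image of x^5: 160x^5 + 61x^4
image of x^6: 384x^6 - 182x^5
the matrix is upper triangular; its diagonal is (0, 2, 8, 24, 64, 160, 384)
for a triangular matrix the eigenvalues are the diagonal entries, with algebraic multiplicity their repetition count

λ = 0 (multiplicity 1), λ = 2 (multiplicity 1), λ = 8 (multiplicity 1), λ = 24 (multiplicity 1), λ = 64 (multiplicity 1), λ = 160 (multiplicity 1), λ = 384 (multiplicity 1)


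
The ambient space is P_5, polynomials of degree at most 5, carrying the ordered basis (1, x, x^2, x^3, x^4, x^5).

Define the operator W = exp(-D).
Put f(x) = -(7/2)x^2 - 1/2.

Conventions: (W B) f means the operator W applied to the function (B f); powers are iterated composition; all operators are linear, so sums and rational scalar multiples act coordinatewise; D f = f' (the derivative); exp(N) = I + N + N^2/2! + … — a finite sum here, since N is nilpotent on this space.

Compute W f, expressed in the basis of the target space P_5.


order-1 term: 7x
order-2 term: -7/2
the series for exp(-D) f terminates at order 2
exp(-D) f = -(7/2)x^2 + 7x - 4

the result is g(x) = -(7/2)x^2 + 7x - 4


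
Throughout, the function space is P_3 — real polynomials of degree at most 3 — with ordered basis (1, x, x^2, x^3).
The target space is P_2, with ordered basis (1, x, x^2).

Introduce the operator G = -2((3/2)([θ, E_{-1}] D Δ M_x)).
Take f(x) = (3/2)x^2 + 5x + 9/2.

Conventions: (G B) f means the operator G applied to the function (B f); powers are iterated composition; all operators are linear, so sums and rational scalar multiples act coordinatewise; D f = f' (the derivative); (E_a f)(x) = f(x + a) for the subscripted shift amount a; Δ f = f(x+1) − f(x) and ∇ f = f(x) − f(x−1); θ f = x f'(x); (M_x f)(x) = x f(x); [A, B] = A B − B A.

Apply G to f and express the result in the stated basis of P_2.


M_x f = (3/2)x^3 + 5x^2 + (9/2)x
Δ M_x f = (9/2)x^2 + (29/2)x + 11
D Δ M_x f = 9x + 29/2
E_{-1} (D Δ) M_x f = 9x + 11/2
θ E_{-1} (D Δ) M_x f = 9x
θ (D Δ) M_x f = 9x
E_{-1} θ (D Δ) M_x f = 9x - 9
[θ, E_{-1}] (D Δ) M_x f = 9
((3/2)([θ, E_{-1}] D Δ M_x)) f = 27/2
(-2((3/2)([θ, E_{-1}] D Δ M_x))) f = -27

g(x) = -27


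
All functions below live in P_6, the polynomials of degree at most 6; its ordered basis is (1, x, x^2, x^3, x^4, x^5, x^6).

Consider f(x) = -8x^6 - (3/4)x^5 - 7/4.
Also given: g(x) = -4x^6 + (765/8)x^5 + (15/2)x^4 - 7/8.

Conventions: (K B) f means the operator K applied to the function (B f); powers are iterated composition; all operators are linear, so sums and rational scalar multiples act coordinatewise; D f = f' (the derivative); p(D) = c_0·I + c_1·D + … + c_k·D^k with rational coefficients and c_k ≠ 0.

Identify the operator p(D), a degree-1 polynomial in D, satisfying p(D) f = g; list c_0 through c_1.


c_0 = 1/2, c_1 = -2

D^0 f = -8x^6 - (3/4)x^5 - 7/4
D^1 f = -48x^5 - (15/4)x^4
matching coefficients of g against c_0 f + c_1 Df + … from the top degree down determines the c_i
solution: c_0 = 1/2, c_1 = -2
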